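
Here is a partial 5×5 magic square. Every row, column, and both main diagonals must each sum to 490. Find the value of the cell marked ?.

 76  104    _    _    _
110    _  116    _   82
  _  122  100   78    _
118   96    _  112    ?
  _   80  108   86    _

Using column 2: 104 + 122 + 96 + 80 + ? → (2,2) = 490 − 402 = 88.
From main diagonal, 490 − (76 + 88 + 100 + 112) gives (5,5) = 114.
Row 2 needs 490; the known cells sum to 396, so (2,4) = 94.
Row 5 must total 490; the given cells sum to 388, so (5,1) = 102.
The remaining cell in column 1 is (3,1) = 490 − 406 = 84.
The remaining cell in column 4 is (1,4) = 490 − 370 = 120.
Anti-diagonal needs 490; the known cells sum to 392, so (1,5) = 98.
Row 1 needs 490; the known cells sum to 398, so (1,3) = 92.
From row 3, 490 − (84 + 122 + 100 + 78) gives (3,5) = 106.
Column 3 needs 490; the known cells sum to 416, so (4,3) = 74.
Column 5: 98 + 82 + 106 + 114 + ? = 490, so (4,5) = 90.

90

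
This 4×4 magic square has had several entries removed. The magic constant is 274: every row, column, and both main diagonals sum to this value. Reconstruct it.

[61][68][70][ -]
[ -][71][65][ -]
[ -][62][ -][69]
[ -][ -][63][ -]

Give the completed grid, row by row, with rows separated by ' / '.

The remaining cell in row 1 is (1,4) = 274 − 199 = 75.
Using column 2: 68 + 71 + 62 + ? → (4,2) = 274 − 201 = 73.
Column 3 needs 274; the known cells sum to 198, so (3,3) = 76.
From main diagonal, 274 − (61 + 71 + 76) gives (4,4) = 66.
Using anti-diagonal: 75 + 65 + 62 + ? → (4,1) = 274 − 202 = 72.
Row 3 needs 274; the known cells sum to 207, so (3,1) = 67.
Column 1: 61 + 67 + 72 + ? = 274, so (2,1) = 74.
Column 4: 75 + 69 + 66 + ? = 274, so (2,4) = 64.

61 68 70 75 / 74 71 65 64 / 67 62 76 69 / 72 73 63 66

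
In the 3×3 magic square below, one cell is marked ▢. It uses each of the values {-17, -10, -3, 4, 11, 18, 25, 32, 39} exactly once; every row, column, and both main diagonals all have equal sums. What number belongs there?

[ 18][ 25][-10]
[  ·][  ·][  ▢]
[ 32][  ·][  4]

The 9 entries sum to 99, so each line sums to 99/3 = 33.
Row 3 must total 33; the given cells sum to 36, so (3,2) = -3.
Column 1: 18 + 32 + ? = 33, so (2,1) = -17.
Column 2: 25 + (-3) + ? = 33, so (2,2) = 11.
From column 3, 33 − (-10 + 4) gives (2,3) = 39.

39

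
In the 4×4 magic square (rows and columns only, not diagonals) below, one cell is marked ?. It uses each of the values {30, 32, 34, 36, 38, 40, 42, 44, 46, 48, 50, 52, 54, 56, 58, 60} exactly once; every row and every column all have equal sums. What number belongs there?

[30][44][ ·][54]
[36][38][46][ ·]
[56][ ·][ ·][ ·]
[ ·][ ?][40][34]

48

The 16 entries sum to 720, so each line sums to 720/4 = 180.
Row 1 must total 180; the given cells sum to 128, so (1,3) = 52.
From row 2, 180 − (36 + 38 + 46) gives (2,4) = 60.
Column 1 needs 180; the known cells sum to 122, so (4,1) = 58.
Using column 3: 52 + 46 + 40 + ? → (3,3) = 180 − 138 = 42.
Column 4 needs 180; the known cells sum to 148, so (3,4) = 32.
Row 3: 56 + 42 + 32 + ? = 180, so (3,2) = 50.
Using row 4: 58 + 40 + 34 + ? → (4,2) = 180 − 132 = 48.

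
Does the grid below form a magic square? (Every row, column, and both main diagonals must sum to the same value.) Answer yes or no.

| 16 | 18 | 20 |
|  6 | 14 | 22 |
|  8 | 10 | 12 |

Row 1: 16 + 18 + 20 = 54.
Row 2: 6 + 14 + 22 = 42.
Row 3: 8 + 10 + 12 = 30.
Column 1: 16 + 6 + 8 = 30.
Column 2: 18 + 14 + 10 = 42.
Column 3: 20 + 22 + 12 = 54.
Main diagonal: 16 + 14 + 12 = 42.
Anti-diagonal: 20 + 14 + 8 = 42.

No — anti-diagonal sums to 42 but column 3 sums to 54.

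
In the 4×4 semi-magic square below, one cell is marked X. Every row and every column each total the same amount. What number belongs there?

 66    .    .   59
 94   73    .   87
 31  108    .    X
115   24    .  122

38

Column 1 is complete and sums to 306; that is the magic constant.
Row 2: 94 + 73 + 87 + ? = 306, so (2,3) = 52.
Row 4: 115 + 24 + 122 + ? = 306, so (4,3) = 45.
Column 2: 73 + 108 + 24 + ? = 306, so (1,2) = 101.
From column 4, 306 − (59 + 87 + 122) gives (3,4) = 38.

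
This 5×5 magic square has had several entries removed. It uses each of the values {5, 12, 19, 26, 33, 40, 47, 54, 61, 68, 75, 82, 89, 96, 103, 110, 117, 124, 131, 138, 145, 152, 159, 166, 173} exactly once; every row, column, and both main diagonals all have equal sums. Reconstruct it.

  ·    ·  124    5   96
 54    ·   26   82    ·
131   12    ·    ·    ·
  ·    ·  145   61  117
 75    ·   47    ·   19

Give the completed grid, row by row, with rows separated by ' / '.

The 25 entries sum to 2225, so each line sums to 2225/5 = 445.
Using column 3: 124 + 26 + 145 + 47 + ? → (3,3) = 445 − 342 = 103.
The remaining cell in anti-diagonal is (4,2) = 445 − 356 = 89.
Row 4 must total 445; the given cells sum to 412, so (4,1) = 33.
The remaining cell in column 1 is (1,1) = 445 − 293 = 152.
Using main diagonal: 152 + 103 + 61 + 19 + ? → (2,2) = 445 − 335 = 110.
From row 1, 445 − (152 + 124 + 5 + 96) gives (1,2) = 68.
Row 2: 54 + 110 + 26 + 82 + ? = 445, so (2,5) = 173.
The remaining cell in column 2 is (5,2) = 445 − 279 = 166.
Using column 5: 96 + 173 + 117 + 19 + ? → (3,5) = 445 − 405 = 40.
Row 3: 131 + 12 + 103 + 40 + ? = 445, so (3,4) = 159.
Using row 5: 75 + 166 + 47 + 19 + ? → (5,4) = 445 − 307 = 138.

152 68 124 5 96 / 54 110 26 82 173 / 131 12 103 159 40 / 33 89 145 61 117 / 75 166 47 138 19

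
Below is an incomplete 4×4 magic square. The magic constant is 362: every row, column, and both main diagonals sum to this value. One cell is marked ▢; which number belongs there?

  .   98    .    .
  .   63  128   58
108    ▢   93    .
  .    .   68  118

78

Row 2: 63 + 128 + 58 + ? = 362, so (2,1) = 113.
Column 3 must total 362; the given cells sum to 289, so (1,3) = 73.
Using main diagonal: 63 + 93 + 118 + ? → (1,1) = 362 − 274 = 88.
From row 1, 362 − (88 + 98 + 73) gives (1,4) = 103.
Column 1 must total 362; the given cells sum to 309, so (4,1) = 53.
Using column 4: 103 + 58 + 118 + ? → (3,4) = 362 − 279 = 83.
Using anti-diagonal: 103 + 128 + 53 + ? → (3,2) = 362 − 284 = 78.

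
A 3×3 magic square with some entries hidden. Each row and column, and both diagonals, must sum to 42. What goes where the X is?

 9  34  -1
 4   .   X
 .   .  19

24

From column 1, 42 − (9 + 4) gives (3,1) = 29.
Using column 3: -1 + 19 + ? → (2,3) = 42 − 18 = 24.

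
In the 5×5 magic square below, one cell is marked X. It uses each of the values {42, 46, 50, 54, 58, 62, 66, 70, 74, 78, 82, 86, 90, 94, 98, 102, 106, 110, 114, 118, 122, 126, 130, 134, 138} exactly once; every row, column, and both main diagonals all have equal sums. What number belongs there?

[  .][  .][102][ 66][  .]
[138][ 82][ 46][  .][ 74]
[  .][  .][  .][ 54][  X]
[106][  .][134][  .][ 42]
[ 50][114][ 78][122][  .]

118

The 25 entries sum to 2250, so each line sums to 2250/5 = 450.
The remaining cell in row 2 is (2,4) = 450 − 340 = 110.
Row 5: 50 + 114 + 78 + 122 + ? = 450, so (5,5) = 86.
Using column 3: 102 + 46 + 134 + 78 + ? → (3,3) = 450 − 360 = 90.
Column 4 must total 450; the given cells sum to 352, so (4,4) = 98.
Main diagonal: 82 + 90 + 98 + 86 + ? = 450, so (1,1) = 94.
Row 4: 106 + 134 + 98 + 42 + ? = 450, so (4,2) = 70.
From column 1, 450 − (94 + 138 + 106 + 50) gives (3,1) = 62.
The remaining cell in anti-diagonal is (1,5) = 450 − 320 = 130.
Row 1 needs 450; the known cells sum to 392, so (1,2) = 58.
Using column 2: 58 + 82 + 70 + 114 + ? → (3,2) = 450 − 324 = 126.
Column 5: 130 + 74 + 42 + 86 + ? = 450, so (3,5) = 118.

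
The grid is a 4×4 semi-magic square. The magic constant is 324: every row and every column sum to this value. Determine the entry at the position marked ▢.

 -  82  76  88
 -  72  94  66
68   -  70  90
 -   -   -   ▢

From row 1, 324 − (82 + 76 + 88) gives (1,1) = 78.
Row 2 needs 324; the known cells sum to 232, so (2,1) = 92.
From row 3, 324 − (68 + 70 + 90) gives (3,2) = 96.
Using column 1: 78 + 92 + 68 + ? → (4,1) = 324 − 238 = 86.
Column 2 needs 324; the known cells sum to 250, so (4,2) = 74.
Column 3 needs 324; the known cells sum to 240, so (4,3) = 84.
Using column 4: 88 + 66 + 90 + ? → (4,4) = 324 − 244 = 80.

80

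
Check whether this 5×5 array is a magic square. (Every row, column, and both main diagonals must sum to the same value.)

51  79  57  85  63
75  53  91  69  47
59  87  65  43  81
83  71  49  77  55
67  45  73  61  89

Row 1: 51 + 79 + 57 + 85 + 63 = 335.
Row 2: 75 + 53 + 91 + 69 + 47 = 335.
Row 3: 59 + 87 + 65 + 43 + 81 = 335.
Row 4: 83 + 71 + 49 + 77 + 55 = 335.
Row 5: 67 + 45 + 73 + 61 + 89 = 335.
Column 1: 51 + 75 + 59 + 83 + 67 = 335.
Column 2: 79 + 53 + 87 + 71 + 45 = 335.
Column 3: 57 + 91 + 65 + 49 + 73 = 335.
Column 4: 85 + 69 + 43 + 77 + 61 = 335.
Column 5: 63 + 47 + 81 + 55 + 89 = 335.
Main diagonal: 51 + 53 + 65 + 77 + 89 = 335.
Anti-diagonal: 63 + 69 + 65 + 71 + 67 = 335.
All lines sum to 335.

Yes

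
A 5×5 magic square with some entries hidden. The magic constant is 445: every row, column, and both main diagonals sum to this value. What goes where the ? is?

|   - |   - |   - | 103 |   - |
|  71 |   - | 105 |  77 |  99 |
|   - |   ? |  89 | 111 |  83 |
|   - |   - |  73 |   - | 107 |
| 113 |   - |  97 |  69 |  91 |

67

The remaining cell in row 2 is (2,2) = 445 − 352 = 93.
Row 5 needs 445; the known cells sum to 370, so (5,2) = 75.
The remaining cell in column 3 is (1,3) = 445 − 364 = 81.
Using column 4: 103 + 77 + 111 + 69 + ? → (4,4) = 445 − 360 = 85.
Column 5 must total 445; the given cells sum to 380, so (1,5) = 65.
Using main diagonal: 93 + 89 + 85 + 91 + ? → (1,1) = 445 − 358 = 87.
Using anti-diagonal: 65 + 77 + 89 + 113 + ? → (4,2) = 445 − 344 = 101.
Row 1: 87 + 81 + 103 + 65 + ? = 445, so (1,2) = 109.
Row 4 needs 445; the known cells sum to 366, so (4,1) = 79.
The remaining cell in column 1 is (3,1) = 445 − 350 = 95.
Column 2: 109 + 93 + 101 + 75 + ? = 445, so (3,2) = 67.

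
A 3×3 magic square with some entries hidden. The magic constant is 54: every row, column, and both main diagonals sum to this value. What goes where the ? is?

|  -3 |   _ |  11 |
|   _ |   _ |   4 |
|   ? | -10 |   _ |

Using row 1: -3 + 11 + ? → (1,2) = 54 − 8 = 46.
From column 2, 54 − (46 + (-10)) gives (2,2) = 18.
Column 3: 11 + 4 + ? = 54, so (3,3) = 39.
Using anti-diagonal: 11 + 18 + ? → (3,1) = 54 − 29 = 25.

25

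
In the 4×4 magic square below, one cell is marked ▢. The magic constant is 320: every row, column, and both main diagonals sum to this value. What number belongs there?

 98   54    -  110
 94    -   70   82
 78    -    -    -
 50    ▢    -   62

The remaining cell in row 1 is (1,3) = 320 − 262 = 58.
Row 2 needs 320; the known cells sum to 246, so (2,2) = 74.
Column 4 must total 320; the given cells sum to 254, so (3,4) = 66.
Main diagonal: 98 + 74 + 62 + ? = 320, so (3,3) = 86.
Anti-diagonal needs 320; the known cells sum to 230, so (3,2) = 90.
The remaining cell in column 2 is (4,2) = 320 − 218 = 102.

102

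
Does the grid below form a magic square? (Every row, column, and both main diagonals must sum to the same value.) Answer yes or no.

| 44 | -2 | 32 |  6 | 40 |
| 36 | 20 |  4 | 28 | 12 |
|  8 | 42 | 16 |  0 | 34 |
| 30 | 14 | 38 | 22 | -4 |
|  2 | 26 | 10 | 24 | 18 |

Row 1: 44 + (-2) + 32 + 6 + 40 = 120.
Row 2: 36 + 20 + 4 + 28 + 12 = 100.
Row 3: 8 + 42 + 16 + 0 + 34 = 100.
Row 4: 30 + 14 + 38 + 22 + (-4) = 100.
Row 5: 2 + 26 + 10 + 24 + 18 = 80.
Column 1: 44 + 36 + 8 + 30 + 2 = 120.
Column 2: -2 + 20 + 42 + 14 + 26 = 100.
Column 3: 32 + 4 + 16 + 38 + 10 = 100.
Column 4: 6 + 28 + 0 + 22 + 24 = 80.
Column 5: 40 + 12 + 34 + (-4) + 18 = 100.
Main diagonal: 44 + 20 + 16 + 22 + 18 = 120.
Anti-diagonal: 40 + 28 + 16 + 14 + 2 = 100.

No — column 4 sums to 80 but row 4 sums to 100.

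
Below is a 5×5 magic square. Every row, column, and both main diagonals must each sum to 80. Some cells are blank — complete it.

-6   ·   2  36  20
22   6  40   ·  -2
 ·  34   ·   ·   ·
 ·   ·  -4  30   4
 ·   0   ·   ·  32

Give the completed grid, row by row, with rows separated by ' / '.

-6 28 2 36 20 / 22 6 40 14 -2 / 10 34 18 -8 26 / 38 12 -4 30 4 / 16 0 24 8 32

Row 1 needs 80; the known cells sum to 52, so (1,2) = 28.
Using row 2: 22 + 6 + 40 + (-2) + ? → (2,4) = 80 − 66 = 14.
Column 2 needs 80; the known cells sum to 68, so (4,2) = 12.
Column 5 must total 80; the given cells sum to 54, so (3,5) = 26.
Main diagonal: -6 + 6 + 30 + 32 + ? = 80, so (3,3) = 18.
Anti-diagonal: 20 + 14 + 18 + 12 + ? = 80, so (5,1) = 16.
The remaining cell in row 4 is (4,1) = 80 − 42 = 38.
Using column 1: -6 + 22 + 38 + 16 + ? → (3,1) = 80 − 70 = 10.
Using column 3: 2 + 40 + 18 + (-4) + ? → (5,3) = 80 − 56 = 24.
The remaining cell in row 3 is (3,4) = 80 − 88 = -8.
Row 5: 16 + 0 + 24 + 32 + ? = 80, so (5,4) = 8.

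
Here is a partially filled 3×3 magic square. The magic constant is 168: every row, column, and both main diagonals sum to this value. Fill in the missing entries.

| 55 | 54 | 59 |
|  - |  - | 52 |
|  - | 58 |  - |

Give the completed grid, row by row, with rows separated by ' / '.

The remaining cell in column 2 is (2,2) = 168 − 112 = 56.
Column 3 needs 168; the known cells sum to 111, so (3,3) = 57.
Using anti-diagonal: 59 + 56 + ? → (3,1) = 168 − 115 = 53.
Row 2 must total 168; the given cells sum to 108, so (2,1) = 60.

55 54 59 / 60 56 52 / 53 58 57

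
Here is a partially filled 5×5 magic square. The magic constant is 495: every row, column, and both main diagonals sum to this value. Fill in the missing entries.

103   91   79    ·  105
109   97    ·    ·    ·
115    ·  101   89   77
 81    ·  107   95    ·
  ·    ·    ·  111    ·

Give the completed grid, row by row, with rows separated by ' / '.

103 91 79 117 105 / 109 97 85 83 121 / 115 113 101 89 77 / 81 119 107 95 93 / 87 75 123 111 99

Row 1: 103 + 91 + 79 + 105 + ? = 495, so (1,4) = 117.
Using row 3: 115 + 101 + 89 + 77 + ? → (3,2) = 495 − 382 = 113.
From column 1, 495 − (103 + 109 + 115 + 81) gives (5,1) = 87.
Column 4: 117 + 89 + 95 + 111 + ? = 495, so (2,4) = 83.
Using main diagonal: 103 + 97 + 101 + 95 + ? → (5,5) = 495 − 396 = 99.
Anti-diagonal needs 495; the known cells sum to 376, so (4,2) = 119.
Using row 4: 81 + 119 + 107 + 95 + ? → (4,5) = 495 − 402 = 93.
The remaining cell in column 2 is (5,2) = 495 − 420 = 75.
Column 5: 105 + 77 + 93 + 99 + ? = 495, so (2,5) = 121.
Row 2: 109 + 97 + 83 + 121 + ? = 495, so (2,3) = 85.
The remaining cell in row 5 is (5,3) = 495 − 372 = 123.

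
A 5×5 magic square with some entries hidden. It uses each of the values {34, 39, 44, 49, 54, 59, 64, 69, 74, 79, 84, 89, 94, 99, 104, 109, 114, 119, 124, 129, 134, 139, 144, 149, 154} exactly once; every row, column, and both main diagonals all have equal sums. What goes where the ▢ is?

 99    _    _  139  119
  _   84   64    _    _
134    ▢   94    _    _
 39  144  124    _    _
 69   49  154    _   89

The 25 entries sum to 2350, so each line sums to 2350/5 = 470.
The remaining cell in row 5 is (5,4) = 470 − 361 = 109.
Column 1 needs 470; the known cells sum to 341, so (2,1) = 129.
Column 3 must total 470; the given cells sum to 436, so (1,3) = 34.
Main diagonal needs 470; the known cells sum to 366, so (4,4) = 104.
Anti-diagonal: 119 + 94 + 144 + 69 + ? = 470, so (2,4) = 44.
Row 1 must total 470; the given cells sum to 391, so (1,2) = 79.
Using row 2: 129 + 84 + 64 + 44 + ? → (2,5) = 470 − 321 = 149.
Using row 4: 39 + 144 + 124 + 104 + ? → (4,5) = 470 − 411 = 59.
Column 2 needs 470; the known cells sum to 356, so (3,2) = 114.

114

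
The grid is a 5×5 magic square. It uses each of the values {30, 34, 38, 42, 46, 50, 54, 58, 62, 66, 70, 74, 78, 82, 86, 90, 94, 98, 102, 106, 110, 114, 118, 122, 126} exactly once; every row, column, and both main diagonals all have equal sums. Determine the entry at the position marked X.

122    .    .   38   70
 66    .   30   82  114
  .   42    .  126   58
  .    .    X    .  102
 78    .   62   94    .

118

The 25 entries sum to 1950, so each line sums to 1950/5 = 390.
The remaining cell in row 2 is (2,2) = 390 − 292 = 98.
From column 4, 390 − (38 + 82 + 126 + 94) gives (4,4) = 50.
From column 5, 390 − (70 + 114 + 58 + 102) gives (5,5) = 46.
The remaining cell in main diagonal is (3,3) = 390 − 316 = 74.
From anti-diagonal, 390 − (70 + 82 + 74 + 78) gives (4,2) = 86.
From row 3, 390 − (42 + 74 + 126 + 58) gives (3,1) = 90.
Row 5 needs 390; the known cells sum to 280, so (5,2) = 110.
Column 1 needs 390; the known cells sum to 356, so (4,1) = 34.
The remaining cell in column 2 is (1,2) = 390 − 336 = 54.
Row 1: 122 + 54 + 38 + 70 + ? = 390, so (1,3) = 106.
Row 4: 34 + 86 + 50 + 102 + ? = 390, so (4,3) = 118.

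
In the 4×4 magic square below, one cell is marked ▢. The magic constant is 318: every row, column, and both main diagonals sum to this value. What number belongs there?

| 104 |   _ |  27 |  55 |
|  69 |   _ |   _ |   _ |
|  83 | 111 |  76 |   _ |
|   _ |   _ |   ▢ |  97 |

The remaining cell in row 1 is (1,2) = 318 − 186 = 132.
Row 3: 83 + 111 + 76 + ? = 318, so (3,4) = 48.
Using column 1: 104 + 69 + 83 + ? → (4,1) = 318 − 256 = 62.
Column 4 must total 318; the given cells sum to 200, so (2,4) = 118.
The remaining cell in main diagonal is (2,2) = 318 − 277 = 41.
The remaining cell in anti-diagonal is (2,3) = 318 − 228 = 90.
Column 2: 132 + 41 + 111 + ? = 318, so (4,2) = 34.
Column 3 needs 318; the known cells sum to 193, so (4,3) = 125.

125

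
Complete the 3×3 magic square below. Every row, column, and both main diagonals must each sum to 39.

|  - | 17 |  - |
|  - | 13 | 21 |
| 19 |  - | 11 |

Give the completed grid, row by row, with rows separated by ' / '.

15 17 7 / 5 13 21 / 19 9 11

Row 2 must total 39; the given cells sum to 34, so (2,1) = 5.
Row 3: 19 + 11 + ? = 39, so (3,2) = 9.
Column 1 must total 39; the given cells sum to 24, so (1,1) = 15.
Column 3 must total 39; the given cells sum to 32, so (1,3) = 7.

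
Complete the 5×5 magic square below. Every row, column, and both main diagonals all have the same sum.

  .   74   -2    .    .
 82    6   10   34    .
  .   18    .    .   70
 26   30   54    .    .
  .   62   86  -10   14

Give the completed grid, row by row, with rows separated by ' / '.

Column 2 is already complete: 74 + 6 + 18 + 30 + 62 = 190, so that is the magic constant.
Row 2 must total 190; the given cells sum to 132, so (2,5) = 58.
Using row 5: 62 + 86 + (-10) + 14 + ? → (5,1) = 190 − 152 = 38.
Using column 3: -2 + 10 + 54 + 86 + ? → (3,3) = 190 − 148 = 42.
From anti-diagonal, 190 − (34 + 42 + 30 + 38) gives (1,5) = 46.
From column 5, 190 − (46 + 58 + 70 + 14) gives (4,5) = 2.
Row 4 needs 190; the known cells sum to 112, so (4,4) = 78.
Main diagonal needs 190; the known cells sum to 140, so (1,1) = 50.
Row 1: 50 + 74 + (-2) + 46 + ? = 190, so (1,4) = 22.
Column 1 must total 190; the given cells sum to 196, so (3,1) = -6.
Column 4 needs 190; the known cells sum to 124, so (3,4) = 66.

50 74 -2 22 46 / 82 6 10 34 58 / -6 18 42 66 70 / 26 30 54 78 2 / 38 62 86 -10 14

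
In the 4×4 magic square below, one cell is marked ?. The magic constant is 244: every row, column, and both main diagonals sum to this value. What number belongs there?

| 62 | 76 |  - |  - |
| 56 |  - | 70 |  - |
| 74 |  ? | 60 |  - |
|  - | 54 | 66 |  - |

64

From column 1, 244 − (62 + 56 + 74) gives (4,1) = 52.
Column 3 needs 244; the known cells sum to 196, so (1,3) = 48.
Row 1 must total 244; the given cells sum to 186, so (1,4) = 58.
From row 4, 244 − (52 + 54 + 66) gives (4,4) = 72.
Main diagonal must total 244; the given cells sum to 194, so (2,2) = 50.
Anti-diagonal must total 244; the given cells sum to 180, so (3,2) = 64.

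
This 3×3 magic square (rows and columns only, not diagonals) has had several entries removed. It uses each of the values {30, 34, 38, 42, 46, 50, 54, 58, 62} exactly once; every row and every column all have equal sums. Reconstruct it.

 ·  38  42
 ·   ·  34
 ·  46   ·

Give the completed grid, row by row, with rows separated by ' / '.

58 38 42 / 50 54 34 / 30 46 62

The 9 entries sum to 414, so each line sums to 414/3 = 138.
From row 1, 138 − (38 + 42) gives (1,1) = 58.
From column 2, 138 − (38 + 46) gives (2,2) = 54.
Column 3: 42 + 34 + ? = 138, so (3,3) = 62.
The remaining cell in row 2 is (2,1) = 138 − 88 = 50.
Row 3: 46 + 62 + ? = 138, so (3,1) = 30.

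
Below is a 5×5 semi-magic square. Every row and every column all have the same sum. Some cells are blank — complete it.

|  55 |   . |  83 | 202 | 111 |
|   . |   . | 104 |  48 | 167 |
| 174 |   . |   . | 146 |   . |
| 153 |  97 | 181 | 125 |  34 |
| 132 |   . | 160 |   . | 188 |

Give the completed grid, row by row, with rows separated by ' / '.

Row 4 is already complete: 153 + 97 + 181 + 125 + 34 = 590, so that is the magic constant.
From row 1, 590 − (55 + 83 + 202 + 111) gives (1,2) = 139.
Column 1: 55 + 174 + 153 + 132 + ? = 590, so (2,1) = 76.
Column 3: 83 + 104 + 181 + 160 + ? = 590, so (3,3) = 62.
From column 4, 590 − (202 + 48 + 146 + 125) gives (5,4) = 69.
Column 5: 111 + 167 + 34 + 188 + ? = 590, so (3,5) = 90.
The remaining cell in row 2 is (2,2) = 590 − 395 = 195.
Row 3 needs 590; the known cells sum to 472, so (3,2) = 118.
Row 5 must total 590; the given cells sum to 549, so (5,2) = 41.

55 139 83 202 111 / 76 195 104 48 167 / 174 118 62 146 90 / 153 97 181 125 34 / 132 41 160 69 188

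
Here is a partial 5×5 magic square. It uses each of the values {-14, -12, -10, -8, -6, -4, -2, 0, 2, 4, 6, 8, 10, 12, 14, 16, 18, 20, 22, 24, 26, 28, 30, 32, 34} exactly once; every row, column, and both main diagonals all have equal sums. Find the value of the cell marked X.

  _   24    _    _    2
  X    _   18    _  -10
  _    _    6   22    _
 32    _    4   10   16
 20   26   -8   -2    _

-4

The 25 entries sum to 250, so each line sums to 250/5 = 50.
The remaining cell in row 4 is (4,2) = 50 − 62 = -12.
Row 5 needs 50; the known cells sum to 36, so (5,5) = 14.
Column 3 needs 50; the known cells sum to 20, so (1,3) = 30.
Using column 5: 2 + (-10) + 16 + 14 + ? → (3,5) = 50 − 22 = 28.
Anti-diagonal must total 50; the given cells sum to 16, so (2,4) = 34.
The remaining cell in column 4 is (1,4) = 50 − 64 = -14.
Using row 1: 24 + 30 + (-14) + 2 + ? → (1,1) = 50 − 42 = 8.
Using main diagonal: 8 + 6 + 10 + 14 + ? → (2,2) = 50 − 38 = 12.
Row 2: 12 + 18 + 34 + (-10) + ? = 50, so (2,1) = -4.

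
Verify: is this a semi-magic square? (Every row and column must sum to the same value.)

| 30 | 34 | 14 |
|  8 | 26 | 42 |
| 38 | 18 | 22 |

No — row 2 sums to 76 but column 3 sums to 78.

Row 1: 30 + 34 + 14 = 78.
Row 2: 8 + 26 + 42 = 76.
Row 3: 38 + 18 + 22 = 78.
Column 1: 30 + 8 + 38 = 76.
Column 2: 34 + 26 + 18 = 78.
Column 3: 14 + 42 + 22 = 78.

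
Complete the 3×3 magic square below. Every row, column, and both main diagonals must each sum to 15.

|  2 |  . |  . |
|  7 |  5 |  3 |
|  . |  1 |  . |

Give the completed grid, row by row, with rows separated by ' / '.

2 9 4 / 7 5 3 / 6 1 8

Column 1 needs 15; the known cells sum to 9, so (3,1) = 6.
Column 2: 5 + 1 + ? = 15, so (1,2) = 9.
From main diagonal, 15 − (2 + 5) gives (3,3) = 8.
Using anti-diagonal: 5 + 6 + ? → (1,3) = 15 − 11 = 4.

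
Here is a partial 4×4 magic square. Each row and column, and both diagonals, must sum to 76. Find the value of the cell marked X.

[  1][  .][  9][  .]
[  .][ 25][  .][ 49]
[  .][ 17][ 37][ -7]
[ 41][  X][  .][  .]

Row 3 needs 76; the known cells sum to 47, so (3,1) = 29.
From column 1, 76 − (1 + 29 + 41) gives (2,1) = 5.
Main diagonal needs 76; the known cells sum to 63, so (4,4) = 13.
Row 2: 5 + 25 + 49 + ? = 76, so (2,3) = -3.
Column 3: 9 + (-3) + 37 + ? = 76, so (4,3) = 33.
Column 4: 49 + (-7) + 13 + ? = 76, so (1,4) = 21.
From row 1, 76 − (1 + 9 + 21) gives (1,2) = 45.
From row 4, 76 − (41 + 33 + 13) gives (4,2) = -11.

-11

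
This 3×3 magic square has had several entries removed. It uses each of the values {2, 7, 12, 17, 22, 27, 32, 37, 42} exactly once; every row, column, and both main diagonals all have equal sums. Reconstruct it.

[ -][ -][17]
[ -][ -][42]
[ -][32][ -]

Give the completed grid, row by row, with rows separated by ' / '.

The 9 entries sum to 198, so each line sums to 198/3 = 66.
Column 3 needs 66; the known cells sum to 59, so (3,3) = 7.
Row 3: 32 + 7 + ? = 66, so (3,1) = 27.
Anti-diagonal must total 66; the given cells sum to 44, so (2,2) = 22.
Row 2 needs 66; the known cells sum to 64, so (2,1) = 2.
The remaining cell in column 1 is (1,1) = 66 − 29 = 37.
Column 2 needs 66; the known cells sum to 54, so (1,2) = 12.

37 12 17 / 2 22 42 / 27 32 7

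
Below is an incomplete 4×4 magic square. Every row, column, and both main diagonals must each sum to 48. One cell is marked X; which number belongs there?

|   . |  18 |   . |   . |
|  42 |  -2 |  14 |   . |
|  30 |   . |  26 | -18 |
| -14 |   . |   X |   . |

The remaining cell in row 2 is (2,4) = 48 − 54 = -6.
Row 3: 30 + 26 + (-18) + ? = 48, so (3,2) = 10.
The remaining cell in column 1 is (1,1) = 48 − 58 = -10.
Using column 2: 18 + (-2) + 10 + ? → (4,2) = 48 − 26 = 22.
The remaining cell in main diagonal is (4,4) = 48 − 14 = 34.
Anti-diagonal: 14 + 10 + (-14) + ? = 48, so (1,4) = 38.
Row 1: -10 + 18 + 38 + ? = 48, so (1,3) = 2.
Row 4: -14 + 22 + 34 + ? = 48, so (4,3) = 6.

6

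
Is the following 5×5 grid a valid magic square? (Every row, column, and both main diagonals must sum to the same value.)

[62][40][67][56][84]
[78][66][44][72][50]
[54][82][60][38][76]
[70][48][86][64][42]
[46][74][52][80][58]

No — column 5 sums to 310 but column 3 sums to 309.

Row 1: 62 + 40 + 67 + 56 + 84 = 309.
Row 2: 78 + 66 + 44 + 72 + 50 = 310.
Row 3: 54 + 82 + 60 + 38 + 76 = 310.
Row 4: 70 + 48 + 86 + 64 + 42 = 310.
Row 5: 46 + 74 + 52 + 80 + 58 = 310.
Column 1: 62 + 78 + 54 + 70 + 46 = 310.
Column 2: 40 + 66 + 82 + 48 + 74 = 310.
Column 3: 67 + 44 + 60 + 86 + 52 = 309.
Column 4: 56 + 72 + 38 + 64 + 80 = 310.
Column 5: 84 + 50 + 76 + 42 + 58 = 310.
Main diagonal: 62 + 66 + 60 + 64 + 58 = 310.
Anti-diagonal: 84 + 72 + 60 + 48 + 46 = 310.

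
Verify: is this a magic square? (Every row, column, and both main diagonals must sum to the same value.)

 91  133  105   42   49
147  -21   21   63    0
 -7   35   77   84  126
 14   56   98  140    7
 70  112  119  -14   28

Row 1: 91 + 133 + 105 + 42 + 49 = 420.
Row 2: 147 + (-21) + 21 + 63 + 0 = 210.
Row 3: -7 + 35 + 77 + 84 + 126 = 315.
Row 4: 14 + 56 + 98 + 140 + 7 = 315.
Row 5: 70 + 112 + 119 + (-14) + 28 = 315.
Column 1: 91 + 147 + (-7) + 14 + 70 = 315.
Column 2: 133 + (-21) + 35 + 56 + 112 = 315.
Column 3: 105 + 21 + 77 + 98 + 119 = 420.
Column 4: 42 + 63 + 84 + 140 + (-14) = 315.
Column 5: 49 + 0 + 126 + 7 + 28 = 210.
Main diagonal: 91 + (-21) + 77 + 140 + 28 = 315.
Anti-diagonal: 49 + 63 + 77 + 56 + 70 = 315.

No — column 3 sums to 420 but column 2 sums to 315.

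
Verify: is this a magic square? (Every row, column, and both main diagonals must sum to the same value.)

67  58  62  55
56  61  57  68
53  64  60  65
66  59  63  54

Row 1: 67 + 58 + 62 + 55 = 242.
Row 2: 56 + 61 + 57 + 68 = 242.
Row 3: 53 + 64 + 60 + 65 = 242.
Row 4: 66 + 59 + 63 + 54 = 242.
Column 1: 67 + 56 + 53 + 66 = 242.
Column 2: 58 + 61 + 64 + 59 = 242.
Column 3: 62 + 57 + 60 + 63 = 242.
Column 4: 55 + 68 + 65 + 54 = 242.
Main diagonal: 67 + 61 + 60 + 54 = 242.
Anti-diagonal: 55 + 57 + 64 + 66 = 242.
All lines sum to 242.

Yes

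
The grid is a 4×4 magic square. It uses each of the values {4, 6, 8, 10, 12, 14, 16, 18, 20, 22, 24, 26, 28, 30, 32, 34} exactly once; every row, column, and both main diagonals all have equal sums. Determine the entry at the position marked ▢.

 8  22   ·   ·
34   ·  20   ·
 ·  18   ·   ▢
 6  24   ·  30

The 16 entries sum to 304, so each line sums to 304/4 = 76.
Row 4: 6 + 24 + 30 + ? = 76, so (4,3) = 16.
Column 1 needs 76; the known cells sum to 48, so (3,1) = 28.
Column 2: 22 + 18 + 24 + ? = 76, so (2,2) = 12.
Using main diagonal: 8 + 12 + 30 + ? → (3,3) = 76 − 50 = 26.
Anti-diagonal must total 76; the given cells sum to 44, so (1,4) = 32.
Row 1: 8 + 22 + 32 + ? = 76, so (1,3) = 14.
The remaining cell in row 2 is (2,4) = 76 − 66 = 10.
Row 3 needs 76; the known cells sum to 72, so (3,4) = 4.

4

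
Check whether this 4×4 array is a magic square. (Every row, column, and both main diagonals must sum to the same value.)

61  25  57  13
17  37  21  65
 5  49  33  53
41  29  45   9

Row 1: 61 + 25 + 57 + 13 = 156.
Row 2: 17 + 37 + 21 + 65 = 140.
Row 3: 5 + 49 + 33 + 53 = 140.
Row 4: 41 + 29 + 45 + 9 = 124.
Column 1: 61 + 17 + 5 + 41 = 124.
Column 2: 25 + 37 + 49 + 29 = 140.
Column 3: 57 + 21 + 33 + 45 = 156.
Column 4: 13 + 65 + 53 + 9 = 140.
Main diagonal: 61 + 37 + 33 + 9 = 140.
Anti-diagonal: 13 + 21 + 49 + 41 = 124.

No — column 4 sums to 140 but column 3 sums to 156.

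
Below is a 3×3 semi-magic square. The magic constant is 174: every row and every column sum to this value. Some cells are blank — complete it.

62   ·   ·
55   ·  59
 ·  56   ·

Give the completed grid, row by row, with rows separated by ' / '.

From row 2, 174 − (55 + 59) gives (2,2) = 60.
From column 1, 174 − (62 + 55) gives (3,1) = 57.
The remaining cell in column 2 is (1,2) = 174 − 116 = 58.
From row 1, 174 − (62 + 58) gives (1,3) = 54.
Using row 3: 57 + 56 + ? → (3,3) = 174 − 113 = 61.

62 58 54 / 55 60 59 / 57 56 61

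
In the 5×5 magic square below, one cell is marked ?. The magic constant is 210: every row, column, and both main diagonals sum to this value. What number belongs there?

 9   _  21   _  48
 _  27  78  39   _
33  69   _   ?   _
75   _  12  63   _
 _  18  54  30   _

Column 3: 21 + 78 + 12 + 54 + ? = 210, so (3,3) = 45.
From main diagonal, 210 − (9 + 27 + 45 + 63) gives (5,5) = 66.
Row 5 must total 210; the given cells sum to 168, so (5,1) = 42.
Column 1: 9 + 33 + 75 + 42 + ? = 210, so (2,1) = 51.
Anti-diagonal: 48 + 39 + 45 + 42 + ? = 210, so (4,2) = 36.
Row 2 needs 210; the known cells sum to 195, so (2,5) = 15.
Row 4 must total 210; the given cells sum to 186, so (4,5) = 24.
From column 2, 210 − (27 + 69 + 36 + 18) gives (1,2) = 60.
Column 5 must total 210; the given cells sum to 153, so (3,5) = 57.
Row 1 must total 210; the given cells sum to 138, so (1,4) = 72.
The remaining cell in row 3 is (3,4) = 210 − 204 = 6.

6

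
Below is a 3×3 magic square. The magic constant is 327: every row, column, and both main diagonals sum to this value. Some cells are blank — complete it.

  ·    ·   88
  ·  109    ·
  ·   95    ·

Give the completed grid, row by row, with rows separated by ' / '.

116 123 88 / 81 109 137 / 130 95 102

Column 2: 109 + 95 + ? = 327, so (1,2) = 123.
Anti-diagonal needs 327; the known cells sum to 197, so (3,1) = 130.
The remaining cell in row 1 is (1,1) = 327 − 211 = 116.
Using row 3: 130 + 95 + ? → (3,3) = 327 − 225 = 102.
The remaining cell in column 1 is (2,1) = 327 − 246 = 81.
Column 3 needs 327; the known cells sum to 190, so (2,3) = 137.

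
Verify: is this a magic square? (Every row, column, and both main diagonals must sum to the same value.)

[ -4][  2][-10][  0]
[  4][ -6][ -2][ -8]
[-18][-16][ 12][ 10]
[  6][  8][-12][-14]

Row 1: -4 + 2 + (-10) + 0 = -12.
Row 2: 4 + (-6) + (-2) + (-8) = -12.
Row 3: -18 + (-16) + 12 + 10 = -12.
Row 4: 6 + 8 + (-12) + (-14) = -12.
Column 1: -4 + 4 + (-18) + 6 = -12.
Column 2: 2 + (-6) + (-16) + 8 = -12.
Column 3: -10 + (-2) + 12 + (-12) = -12.
Column 4: 0 + (-8) + 10 + (-14) = -12.
Main diagonal: -4 + (-6) + 12 + (-14) = -12.
Anti-diagonal: 0 + (-2) + (-16) + 6 = -12.
All lines sum to -12.

Yes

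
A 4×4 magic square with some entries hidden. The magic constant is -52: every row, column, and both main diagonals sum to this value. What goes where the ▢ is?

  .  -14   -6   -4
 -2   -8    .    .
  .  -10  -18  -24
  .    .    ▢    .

-12

Using row 1: -14 + (-6) + (-4) + ? → (1,1) = -52 − (-24) = -28.
Using row 3: -10 + (-18) + (-24) + ? → (3,1) = -52 − (-52) = 0.
Column 1: -28 + (-2) + 0 + ? = -52, so (4,1) = -22.
The remaining cell in column 2 is (4,2) = -52 − (-32) = -20.
Main diagonal needs -52; the known cells sum to -54, so (4,4) = 2.
Anti-diagonal needs -52; the known cells sum to -36, so (2,3) = -16.
Row 2: -2 + (-8) + (-16) + ? = -52, so (2,4) = -26.
Row 4: -22 + (-20) + 2 + ? = -52, so (4,3) = -12.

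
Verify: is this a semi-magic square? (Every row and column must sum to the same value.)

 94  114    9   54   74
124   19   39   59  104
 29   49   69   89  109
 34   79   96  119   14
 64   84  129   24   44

No — column 3 sums to 342 but column 4 sums to 345.

Row 1: 94 + 114 + 9 + 54 + 74 = 345.
Row 2: 124 + 19 + 39 + 59 + 104 = 345.
Row 3: 29 + 49 + 69 + 89 + 109 = 345.
Row 4: 34 + 79 + 96 + 119 + 14 = 342.
Row 5: 64 + 84 + 129 + 24 + 44 = 345.
Column 1: 94 + 124 + 29 + 34 + 64 = 345.
Column 2: 114 + 19 + 49 + 79 + 84 = 345.
Column 3: 9 + 39 + 69 + 96 + 129 = 342.
Column 4: 54 + 59 + 89 + 119 + 24 = 345.
Column 5: 74 + 104 + 109 + 14 + 44 = 345.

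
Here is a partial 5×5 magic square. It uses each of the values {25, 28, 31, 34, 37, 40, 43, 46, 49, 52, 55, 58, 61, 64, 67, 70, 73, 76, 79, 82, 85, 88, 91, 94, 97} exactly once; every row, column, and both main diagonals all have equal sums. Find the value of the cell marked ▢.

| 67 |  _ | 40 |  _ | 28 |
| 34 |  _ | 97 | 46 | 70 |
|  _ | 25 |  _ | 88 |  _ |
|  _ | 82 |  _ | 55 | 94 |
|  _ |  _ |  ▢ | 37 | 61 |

The 25 entries sum to 1525, so each line sums to 1525/5 = 305.
The remaining cell in row 2 is (2,2) = 305 − 247 = 58.
Using column 4: 46 + 88 + 55 + 37 + ? → (1,4) = 305 − 226 = 79.
From column 5, 305 − (28 + 70 + 94 + 61) gives (3,5) = 52.
Using main diagonal: 67 + 58 + 55 + 61 + ? → (3,3) = 305 − 241 = 64.
The remaining cell in anti-diagonal is (5,1) = 305 − 220 = 85.
Row 1 needs 305; the known cells sum to 214, so (1,2) = 91.
Row 3 needs 305; the known cells sum to 229, so (3,1) = 76.
The remaining cell in column 1 is (4,1) = 305 − 262 = 43.
From column 2, 305 − (91 + 58 + 25 + 82) gives (5,2) = 49.
Row 4: 43 + 82 + 55 + 94 + ? = 305, so (4,3) = 31.
The remaining cell in row 5 is (5,3) = 305 − 232 = 73.

73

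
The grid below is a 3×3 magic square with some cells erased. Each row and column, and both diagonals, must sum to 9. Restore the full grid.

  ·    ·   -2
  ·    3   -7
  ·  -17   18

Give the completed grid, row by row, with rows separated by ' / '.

-12 23 -2 / 13 3 -7 / 8 -17 18

The remaining cell in row 2 is (2,1) = 9 − (-4) = 13.
From row 3, 9 − (-17 + 18) gives (3,1) = 8.
Column 1 needs 9; the known cells sum to 21, so (1,1) = -12.
Column 2: 3 + (-17) + ? = 9, so (1,2) = 23.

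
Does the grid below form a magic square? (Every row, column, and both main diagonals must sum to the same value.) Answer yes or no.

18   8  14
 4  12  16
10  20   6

No — row 3 sums to 36 but column 1 sums to 32.

Row 1: 18 + 8 + 14 = 40.
Row 2: 4 + 12 + 16 = 32.
Row 3: 10 + 20 + 6 = 36.
Column 1: 18 + 4 + 10 = 32.
Column 2: 8 + 12 + 20 = 40.
Column 3: 14 + 16 + 6 = 36.
Main diagonal: 18 + 12 + 6 = 36.
Anti-diagonal: 14 + 12 + 10 = 36.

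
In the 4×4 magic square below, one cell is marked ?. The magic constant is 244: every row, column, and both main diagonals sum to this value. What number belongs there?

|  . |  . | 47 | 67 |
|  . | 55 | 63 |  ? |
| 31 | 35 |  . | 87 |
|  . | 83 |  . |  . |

51

From row 3, 244 − (31 + 35 + 87) gives (3,3) = 91.
The remaining cell in column 2 is (1,2) = 244 − 173 = 71.
Using column 3: 47 + 63 + 91 + ? → (4,3) = 244 − 201 = 43.
Using anti-diagonal: 67 + 63 + 35 + ? → (4,1) = 244 − 165 = 79.
Using row 1: 71 + 47 + 67 + ? → (1,1) = 244 − 185 = 59.
The remaining cell in row 4 is (4,4) = 244 − 205 = 39.
The remaining cell in column 1 is (2,1) = 244 − 169 = 75.
From column 4, 244 − (67 + 87 + 39) gives (2,4) = 51.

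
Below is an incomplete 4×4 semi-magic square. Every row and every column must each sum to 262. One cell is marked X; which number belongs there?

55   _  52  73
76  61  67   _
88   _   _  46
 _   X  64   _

Using row 1: 55 + 52 + 73 + ? → (1,2) = 262 − 180 = 82.
From row 2, 262 − (76 + 61 + 67) gives (2,4) = 58.
Using column 1: 55 + 76 + 88 + ? → (4,1) = 262 − 219 = 43.
From column 3, 262 − (52 + 67 + 64) gives (3,3) = 79.
Column 4 must total 262; the given cells sum to 177, so (4,4) = 85.
Row 3 must total 262; the given cells sum to 213, so (3,2) = 49.
The remaining cell in row 4 is (4,2) = 262 − 192 = 70.

70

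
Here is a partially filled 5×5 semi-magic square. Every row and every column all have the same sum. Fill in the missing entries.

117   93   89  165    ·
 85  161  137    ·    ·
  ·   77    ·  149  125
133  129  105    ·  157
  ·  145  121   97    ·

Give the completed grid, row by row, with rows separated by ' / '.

117 93 89 165 141 / 85 161 137 113 109 / 101 77 153 149 125 / 133 129 105 81 157 / 169 145 121 97 73

Column 2 is already complete: 93 + 161 + 77 + 129 + 145 = 605, so that is the magic constant.
The remaining cell in row 1 is (1,5) = 605 − 464 = 141.
Row 4 must total 605; the given cells sum to 524, so (4,4) = 81.
Column 3 must total 605; the given cells sum to 452, so (3,3) = 153.
Column 4: 165 + 149 + 81 + 97 + ? = 605, so (2,4) = 113.
Row 2 needs 605; the known cells sum to 496, so (2,5) = 109.
Row 3 needs 605; the known cells sum to 504, so (3,1) = 101.
Column 1 must total 605; the given cells sum to 436, so (5,1) = 169.
Column 5: 141 + 109 + 125 + 157 + ? = 605, so (5,5) = 73.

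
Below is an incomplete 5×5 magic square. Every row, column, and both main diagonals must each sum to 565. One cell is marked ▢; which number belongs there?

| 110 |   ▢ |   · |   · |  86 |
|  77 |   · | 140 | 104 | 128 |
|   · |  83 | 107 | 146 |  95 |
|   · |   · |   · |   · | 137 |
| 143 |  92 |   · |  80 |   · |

149

Row 2 needs 565; the known cells sum to 449, so (2,2) = 116.
Row 3 needs 565; the known cells sum to 431, so (3,1) = 134.
Column 1 must total 565; the given cells sum to 464, so (4,1) = 101.
Column 5 must total 565; the given cells sum to 446, so (5,5) = 119.
From main diagonal, 565 − (110 + 116 + 107 + 119) gives (4,4) = 113.
Using anti-diagonal: 86 + 104 + 107 + 143 + ? → (4,2) = 565 − 440 = 125.
Row 4 must total 565; the given cells sum to 476, so (4,3) = 89.
From row 5, 565 − (143 + 92 + 80 + 119) gives (5,3) = 131.
From column 2, 565 − (116 + 83 + 125 + 92) gives (1,2) = 149.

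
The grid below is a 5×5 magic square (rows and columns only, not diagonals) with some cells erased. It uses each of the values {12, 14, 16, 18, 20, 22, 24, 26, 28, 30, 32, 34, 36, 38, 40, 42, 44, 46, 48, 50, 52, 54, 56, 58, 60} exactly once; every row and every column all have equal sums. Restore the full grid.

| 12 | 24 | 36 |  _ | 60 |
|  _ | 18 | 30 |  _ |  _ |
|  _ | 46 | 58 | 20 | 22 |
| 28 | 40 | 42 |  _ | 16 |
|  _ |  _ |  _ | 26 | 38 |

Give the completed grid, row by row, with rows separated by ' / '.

12 24 36 48 60 / 56 18 30 32 44 / 34 46 58 20 22 / 28 40 42 54 16 / 50 52 14 26 38

The 25 entries sum to 900, so each line sums to 900/5 = 180.
The remaining cell in row 1 is (1,4) = 180 − 132 = 48.
Row 3 needs 180; the known cells sum to 146, so (3,1) = 34.
Row 4 needs 180; the known cells sum to 126, so (4,4) = 54.
Column 2: 24 + 18 + 46 + 40 + ? = 180, so (5,2) = 52.
Using column 3: 36 + 30 + 58 + 42 + ? → (5,3) = 180 − 166 = 14.
Column 4 needs 180; the known cells sum to 148, so (2,4) = 32.
Column 5: 60 + 22 + 16 + 38 + ? = 180, so (2,5) = 44.
Row 2 must total 180; the given cells sum to 124, so (2,1) = 56.
Row 5: 52 + 14 + 26 + 38 + ? = 180, so (5,1) = 50.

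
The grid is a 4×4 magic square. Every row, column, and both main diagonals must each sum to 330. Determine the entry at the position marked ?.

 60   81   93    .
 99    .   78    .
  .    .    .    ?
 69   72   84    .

From row 1, 330 − (60 + 81 + 93) gives (1,4) = 96.
Row 4 must total 330; the given cells sum to 225, so (4,4) = 105.
The remaining cell in column 1 is (3,1) = 330 − 228 = 102.
Using column 3: 93 + 78 + 84 + ? → (3,3) = 330 − 255 = 75.
The remaining cell in main diagonal is (2,2) = 330 − 240 = 90.
Anti-diagonal: 96 + 78 + 69 + ? = 330, so (3,2) = 87.
Row 2 needs 330; the known cells sum to 267, so (2,4) = 63.
From row 3, 330 − (102 + 87 + 75) gives (3,4) = 66.

66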